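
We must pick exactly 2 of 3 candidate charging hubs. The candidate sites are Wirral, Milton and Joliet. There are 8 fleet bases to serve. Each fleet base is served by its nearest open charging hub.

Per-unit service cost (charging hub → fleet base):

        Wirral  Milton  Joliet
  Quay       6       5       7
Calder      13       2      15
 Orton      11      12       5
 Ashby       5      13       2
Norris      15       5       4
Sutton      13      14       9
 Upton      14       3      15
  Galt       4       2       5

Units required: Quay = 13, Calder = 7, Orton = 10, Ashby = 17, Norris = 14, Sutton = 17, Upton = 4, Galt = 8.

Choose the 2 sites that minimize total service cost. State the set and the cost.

With exactly 2 open, each fleet base uses its cheapest among the chosen.
{Milton, Joliet}: Quay→Milton 5·13=65, Calder→Milton 2·7=14, Orton→Joliet 5·10=50, Ashby→Joliet 2·17=34, Norris→Joliet 4·14=56, Sutton→Joliet 9·17=153, Upton→Milton 3·4=12, Galt→Milton 2·8=16. Service cost 400.
{Wirral, Joliet}: service cost 550
{Wirral, Milton}: service cost 593
Among all 3 size-2 choices, {Milton, Joliet} is lowest.

Choose Milton and Joliet; total service cost 400.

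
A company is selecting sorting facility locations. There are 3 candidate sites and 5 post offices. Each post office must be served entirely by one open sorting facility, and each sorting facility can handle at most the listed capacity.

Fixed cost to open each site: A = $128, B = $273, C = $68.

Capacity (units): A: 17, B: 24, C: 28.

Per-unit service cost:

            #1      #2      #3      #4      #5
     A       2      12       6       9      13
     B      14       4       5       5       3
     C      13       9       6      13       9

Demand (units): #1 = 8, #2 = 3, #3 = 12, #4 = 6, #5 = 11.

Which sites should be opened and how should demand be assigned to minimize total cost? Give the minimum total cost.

Open {A, C}: #1→A 2·8=16, #2→C 9·3=27, #3→C 6·12=72, #4→A 9·6=54, #5→C 9·11=99.
Loads: A carries 14/17, C carries 26/28. Service 268; fixed 196; total 464.
Next best feasible plan costs 473.

Minimum total cost: 464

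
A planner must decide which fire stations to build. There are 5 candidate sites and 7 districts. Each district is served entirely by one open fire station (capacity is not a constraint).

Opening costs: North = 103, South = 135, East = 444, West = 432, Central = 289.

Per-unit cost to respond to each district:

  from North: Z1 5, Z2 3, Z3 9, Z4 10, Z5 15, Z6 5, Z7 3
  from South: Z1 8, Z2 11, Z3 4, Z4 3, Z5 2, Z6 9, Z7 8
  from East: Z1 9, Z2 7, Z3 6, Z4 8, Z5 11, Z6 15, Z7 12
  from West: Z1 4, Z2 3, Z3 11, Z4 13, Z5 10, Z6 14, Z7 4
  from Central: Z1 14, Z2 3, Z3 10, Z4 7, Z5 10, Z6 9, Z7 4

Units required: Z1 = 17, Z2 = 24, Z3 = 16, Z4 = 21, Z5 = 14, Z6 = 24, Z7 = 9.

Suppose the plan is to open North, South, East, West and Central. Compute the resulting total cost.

Total cost: 1845

Each district is assigned to its cheapest site among the open ones.
{North, South, East, West, Central}: Z1→West 4·17=68, Z2→North 3·24=72, Z3→South 4·16=64, Z4→South 3·21=63, Z5→South 2·14=28, Z6→North 5·24=120, Z7→North 3·9=27. Service 442; fixed 1403; total 1845.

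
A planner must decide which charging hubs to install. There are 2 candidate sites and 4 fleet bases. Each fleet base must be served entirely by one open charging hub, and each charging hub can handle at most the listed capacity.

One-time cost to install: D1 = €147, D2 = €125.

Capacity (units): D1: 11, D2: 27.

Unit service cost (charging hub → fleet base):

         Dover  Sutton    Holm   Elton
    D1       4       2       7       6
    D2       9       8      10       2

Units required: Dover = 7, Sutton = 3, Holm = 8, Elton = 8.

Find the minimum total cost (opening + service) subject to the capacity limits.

Open {D2}: Dover→D2 9·7=63, Sutton→D2 8·3=24, Holm→D2 10·8=80, Elton→D2 2·8=16.
Loads: D2 carries 26/27. Service 183; fixed 125; total 308.
Next best feasible plan costs 402.

Minimum total cost: 308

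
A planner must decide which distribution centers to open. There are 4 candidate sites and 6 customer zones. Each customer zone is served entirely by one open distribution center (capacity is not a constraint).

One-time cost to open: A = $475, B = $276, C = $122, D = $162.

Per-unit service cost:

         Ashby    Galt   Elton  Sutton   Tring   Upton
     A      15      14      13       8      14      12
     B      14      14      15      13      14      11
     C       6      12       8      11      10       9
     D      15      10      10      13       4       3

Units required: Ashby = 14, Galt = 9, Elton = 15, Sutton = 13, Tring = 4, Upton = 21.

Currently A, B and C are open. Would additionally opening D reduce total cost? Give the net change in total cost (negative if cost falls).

Current service cost with {A, B, C}: 645.
Adding D: each customer zone re-picks its cheapest; new service cost 477, saving 168.
Extra fixed cost: 162. Net change = 162 − 168 = -6.
(Totals: 1518 → 1512.)

Yes — net change −6 (cost falls by 6).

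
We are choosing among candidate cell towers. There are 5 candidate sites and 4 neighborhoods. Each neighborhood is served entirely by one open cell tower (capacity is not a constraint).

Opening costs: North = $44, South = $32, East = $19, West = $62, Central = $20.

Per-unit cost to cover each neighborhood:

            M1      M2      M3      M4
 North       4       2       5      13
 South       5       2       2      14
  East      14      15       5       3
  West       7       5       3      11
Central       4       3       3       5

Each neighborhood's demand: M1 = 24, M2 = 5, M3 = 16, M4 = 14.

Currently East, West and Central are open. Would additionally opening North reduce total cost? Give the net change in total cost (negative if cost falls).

No — net change +39 (cost rises by 39).

Current service cost with {East, West, Central}: 201.
Adding North: each neighborhood re-picks its cheapest; new service cost 196, saving 5.
Extra fixed cost: 44. Net change = 44 − 5 = 39.
(Totals: 302 → 341.)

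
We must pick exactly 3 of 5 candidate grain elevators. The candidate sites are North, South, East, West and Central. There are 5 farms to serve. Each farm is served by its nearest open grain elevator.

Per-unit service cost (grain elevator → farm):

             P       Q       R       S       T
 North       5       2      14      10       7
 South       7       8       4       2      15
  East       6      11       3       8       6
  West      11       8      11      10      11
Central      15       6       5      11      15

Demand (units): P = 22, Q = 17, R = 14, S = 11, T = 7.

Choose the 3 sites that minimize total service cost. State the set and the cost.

With exactly 3 open, each farm uses its cheapest among the chosen.
{North, South, East}: P→North 5·22=110, Q→North 2·17=34, R→East 3·14=42, S→South 2·11=22, T→East 6·7=42. Service cost 250.
{North, South, West}: service cost 271
{North, South, Central}: service cost 271
Among all 10 size-3 choices, {North, South, East} is lowest.

Choose North, South and East; total service cost 250.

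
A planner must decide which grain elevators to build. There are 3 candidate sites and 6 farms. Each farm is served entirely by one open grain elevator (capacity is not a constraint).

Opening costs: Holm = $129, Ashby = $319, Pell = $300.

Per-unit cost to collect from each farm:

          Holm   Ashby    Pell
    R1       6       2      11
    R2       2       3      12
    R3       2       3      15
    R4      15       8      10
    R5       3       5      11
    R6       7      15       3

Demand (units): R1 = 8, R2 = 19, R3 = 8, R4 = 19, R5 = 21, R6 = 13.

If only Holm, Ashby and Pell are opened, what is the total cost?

Total cost: 1072

Each farm is assigned to its cheapest site among the open ones.
{Holm, Ashby, Pell}: R1→Ashby 2·8=16, R2→Holm 2·19=38, R3→Holm 2·8=16, R4→Ashby 8·19=152, R5→Holm 3·21=63, R6→Pell 3·13=39. Service 324; fixed 748; total 1072.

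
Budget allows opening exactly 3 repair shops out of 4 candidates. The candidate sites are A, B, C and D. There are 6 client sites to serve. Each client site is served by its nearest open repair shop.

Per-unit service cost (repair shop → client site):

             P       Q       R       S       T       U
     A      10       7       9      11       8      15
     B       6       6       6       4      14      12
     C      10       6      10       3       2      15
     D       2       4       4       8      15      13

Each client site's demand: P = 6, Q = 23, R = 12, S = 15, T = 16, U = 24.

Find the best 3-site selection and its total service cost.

Choose B, C and D; total service cost 517.

With exactly 3 open, each client site uses its cheapest among the chosen.
{B, C, D}: P→D 2·6=12, Q→D 4·23=92, R→D 4·12=48, S→C 3·15=45, T→C 2·16=32, U→B 12·24=288. Service cost 517.
{A, C, D}: service cost 541
{A, B, C}: service cost 611
Among all 4 size-3 choices, {B, C, D} is lowest.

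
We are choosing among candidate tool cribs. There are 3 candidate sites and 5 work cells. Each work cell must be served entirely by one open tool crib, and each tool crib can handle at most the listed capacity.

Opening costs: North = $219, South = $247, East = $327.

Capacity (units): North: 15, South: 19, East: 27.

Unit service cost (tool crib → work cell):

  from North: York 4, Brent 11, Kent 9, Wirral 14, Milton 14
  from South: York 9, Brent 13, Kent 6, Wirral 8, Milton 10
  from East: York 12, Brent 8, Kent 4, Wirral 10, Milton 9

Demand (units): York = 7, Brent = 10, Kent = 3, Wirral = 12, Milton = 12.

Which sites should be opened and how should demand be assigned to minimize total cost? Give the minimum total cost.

Open {South, East}: York→South 9·7=63, Brent→East 8·10=80, Kent→East 4·3=12, Wirral→South 8·12=96, Milton→East 9·12=108.
Loads: South carries 19/19, East carries 25/27. Service 359; fixed 574; total 933.
Next best feasible plan costs 969.

Minimum total cost: 933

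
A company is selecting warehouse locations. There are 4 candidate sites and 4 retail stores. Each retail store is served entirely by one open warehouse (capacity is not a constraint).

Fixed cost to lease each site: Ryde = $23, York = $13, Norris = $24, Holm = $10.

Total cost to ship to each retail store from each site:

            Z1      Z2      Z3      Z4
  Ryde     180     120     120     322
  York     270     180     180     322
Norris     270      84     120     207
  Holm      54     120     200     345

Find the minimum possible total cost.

Minimum total cost: 499

For any fixed open set, each retail store goes to its cheapest open site; total = fixed + service.
{Norris, Holm}: Z1→Holm 54, Z2→Norris 84, Z3→Norris 120, Z4→Norris 207. Service 465; fixed 34; total 499.
{York, Norris, Holm}: service 465 + fixed 47 = 512
{Ryde, Norris, Holm}: service 465 + fixed 57 = 522
{Ryde, York, Norris, Holm}: service 465 + fixed 70 = 535
No other subset beats 499.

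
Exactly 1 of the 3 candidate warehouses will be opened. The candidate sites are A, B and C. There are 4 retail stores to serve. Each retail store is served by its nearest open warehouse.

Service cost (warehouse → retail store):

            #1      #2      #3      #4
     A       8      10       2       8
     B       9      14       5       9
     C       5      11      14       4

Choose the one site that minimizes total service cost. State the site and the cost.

With exactly 1 open, each retail store uses its cheapest among the chosen.
{A}: #1→A 8, #2→A 10, #3→A 2, #4→A 8. Service cost 28.
{C}: service cost 34
{B}: service cost 37
Among all 3 size-1 choices, {A} is lowest.

Choose A only; total service cost 28.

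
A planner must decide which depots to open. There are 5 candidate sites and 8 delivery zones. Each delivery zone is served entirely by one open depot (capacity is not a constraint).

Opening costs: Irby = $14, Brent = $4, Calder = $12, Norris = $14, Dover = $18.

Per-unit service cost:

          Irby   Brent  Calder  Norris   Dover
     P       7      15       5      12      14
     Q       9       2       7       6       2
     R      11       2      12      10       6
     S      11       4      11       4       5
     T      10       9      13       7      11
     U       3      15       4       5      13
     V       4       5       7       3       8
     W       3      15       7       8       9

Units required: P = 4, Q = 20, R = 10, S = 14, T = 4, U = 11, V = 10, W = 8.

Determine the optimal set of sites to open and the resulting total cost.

Open Irby, Brent and Norris; minimum total cost 291.

For any fixed open set, each delivery zone goes to its cheapest open site; total = fixed + service.
{Irby, Brent, Norris}: P→Irby 7·4=28, Q→Brent 2·20=40, R→Brent 2·10=20, S→Brent 4·14=56, T→Norris 7·4=28, U→Irby 3·11=33, V→Norris 3·10=30, W→Irby 3·8=24. Service 259; fixed 32; total 291.
{Irby, Brent}: P→Irby 7·4=28, Q→Brent 2·20=40, R→Brent 2·10=20, S→Brent 4·14=56, T→Brent 9·4=36, U→Irby 3·11=33, V→Irby 4·10=40, W→Irby 3·8=24. Service 277; fixed 18; total 295.
{Irby, Brent, Calder, Norris}: service 251 + fixed 44 = 295
{Irby, Brent, Calder, Norris, Dover}: P→Calder 5·4=20, Q→Brent 2·20=40, R→Brent 2·10=20, S→Brent 4·14=56, T→Norris 7·4=28, U→Irby 3·11=33, V→Norris 3·10=30, W→Irby 3·8=24. Service 251; fixed 62; total 313.
No other subset beats 291.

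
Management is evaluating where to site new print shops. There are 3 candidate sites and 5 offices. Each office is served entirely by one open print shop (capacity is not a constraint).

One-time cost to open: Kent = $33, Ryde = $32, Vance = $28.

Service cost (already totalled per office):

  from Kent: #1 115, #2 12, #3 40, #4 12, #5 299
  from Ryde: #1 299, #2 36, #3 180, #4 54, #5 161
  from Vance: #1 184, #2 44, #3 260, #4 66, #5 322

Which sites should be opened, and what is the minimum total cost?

For any fixed open set, each office goes to its cheapest open site; total = fixed + service.
{Kent, Ryde}: #1→Kent 115, #2→Kent 12, #3→Kent 40, #4→Kent 12, #5→Ryde 161. Service 340; fixed 65; total 405.
{Kent, Ryde, Vance}: service 340 + fixed 93 = 433
{Kent}: #1→Kent 115, #2→Kent 12, #3→Kent 40, #4→Kent 12, #5→Kent 299. Service 478; fixed 33; total 511.
{Vance}: #1→Vance 184, #2→Vance 44, #3→Vance 260, #4→Vance 66, #5→Vance 322. Service 876; fixed 28; total 904.
No other subset beats 405.

Open Kent and Ryde; minimum total cost 405.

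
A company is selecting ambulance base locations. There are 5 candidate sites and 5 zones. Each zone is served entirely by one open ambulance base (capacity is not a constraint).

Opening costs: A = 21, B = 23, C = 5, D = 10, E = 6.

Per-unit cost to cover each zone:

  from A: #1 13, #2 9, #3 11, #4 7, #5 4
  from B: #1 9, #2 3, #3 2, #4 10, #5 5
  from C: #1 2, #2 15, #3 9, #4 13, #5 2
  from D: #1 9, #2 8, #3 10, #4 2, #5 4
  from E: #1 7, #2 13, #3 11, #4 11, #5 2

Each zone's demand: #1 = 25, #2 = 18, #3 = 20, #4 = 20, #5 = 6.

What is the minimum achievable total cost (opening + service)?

Minimum total cost: 234

For any fixed open set, each zone goes to its cheapest open site; total = fixed + service.
{B, C, D}: #1→C 2·25=50, #2→B 3·18=54, #3→B 2·20=40, #4→D 2·20=40, #5→C 2·6=12. Service 196; fixed 38; total 234.
{B, C, D, E}: service 196 + fixed 44 = 240
{A, B, C, D}: service 196 + fixed 59 = 255
{A, B, C, D, E}: service 196 + fixed 65 = 261
No other subset beats 234.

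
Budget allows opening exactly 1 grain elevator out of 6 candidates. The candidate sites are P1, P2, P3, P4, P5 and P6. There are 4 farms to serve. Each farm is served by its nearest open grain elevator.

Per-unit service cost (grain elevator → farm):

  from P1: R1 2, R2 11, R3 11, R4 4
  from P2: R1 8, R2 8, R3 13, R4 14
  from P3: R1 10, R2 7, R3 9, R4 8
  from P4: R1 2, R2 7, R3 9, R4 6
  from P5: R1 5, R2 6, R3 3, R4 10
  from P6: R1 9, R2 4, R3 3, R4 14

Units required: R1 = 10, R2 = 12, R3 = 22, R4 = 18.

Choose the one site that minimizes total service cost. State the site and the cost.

With exactly 1 open, each farm uses its cheapest among the chosen.
{P5}: R1→P5 5·10=50, R2→P5 6·12=72, R3→P5 3·22=66, R4→P5 10·18=180. Service cost 368.
{P4}: service cost 410
{P6}: service cost 456
Among all 6 size-1 choices, {P5} is lowest.

Choose P5 only; total service cost 368.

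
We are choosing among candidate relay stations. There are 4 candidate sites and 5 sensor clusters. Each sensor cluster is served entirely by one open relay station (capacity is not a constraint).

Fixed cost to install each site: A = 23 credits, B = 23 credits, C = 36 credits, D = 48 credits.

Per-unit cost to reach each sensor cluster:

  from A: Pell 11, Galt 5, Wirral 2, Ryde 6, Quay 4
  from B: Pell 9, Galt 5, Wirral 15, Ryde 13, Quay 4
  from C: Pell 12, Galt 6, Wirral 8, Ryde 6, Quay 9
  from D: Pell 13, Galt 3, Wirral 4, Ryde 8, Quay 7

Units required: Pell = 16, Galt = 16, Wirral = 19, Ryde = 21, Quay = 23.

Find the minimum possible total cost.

Minimum total cost: 526

For any fixed open set, each sensor cluster goes to its cheapest open site; total = fixed + service.
{A, B}: Pell→B 9·16=144, Galt→A 5·16=80, Wirral→A 2·19=38, Ryde→A 6·21=126, Quay→A 4·23=92. Service 480; fixed 46; total 526.
{A}: service 512 + fixed 23 = 535
{A, B, D}: Pell→B 9·16=144, Galt→D 3·16=48, Wirral→A 2·19=38, Ryde→A 6·21=126, Quay→A 4·23=92. Service 448; fixed 94; total 542.
{A, B, C, D}: Pell→B 9·16=144, Galt→D 3·16=48, Wirral→A 2·19=38, Ryde→A 6·21=126, Quay→A 4·23=92. Service 448; fixed 130; total 578.
No other subset beats 526.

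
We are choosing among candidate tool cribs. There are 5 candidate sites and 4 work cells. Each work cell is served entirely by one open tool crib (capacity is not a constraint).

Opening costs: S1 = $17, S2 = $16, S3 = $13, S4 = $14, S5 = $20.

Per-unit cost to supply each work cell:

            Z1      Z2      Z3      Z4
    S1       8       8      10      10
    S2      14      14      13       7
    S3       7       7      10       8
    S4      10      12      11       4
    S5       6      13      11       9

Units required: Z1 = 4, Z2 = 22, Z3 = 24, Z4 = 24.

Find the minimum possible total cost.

Minimum total cost: 545

For any fixed open set, each work cell goes to its cheapest open site; total = fixed + service.
{S3, S4}: Z1→S3 7·4=28, Z2→S3 7·22=154, Z3→S3 10·24=240, Z4→S4 4·24=96. Service 518; fixed 27; total 545.
{S2, S3, S4}: Z1→S3 7·4=28, Z2→S3 7·22=154, Z3→S3 10·24=240, Z4→S4 4·24=96. Service 518; fixed 43; total 561.
{S3, S4, S5}: service 514 + fixed 47 = 561
{S1, S2, S3, S4, S5}: service 514 + fixed 80 = 594
No other subset beats 545.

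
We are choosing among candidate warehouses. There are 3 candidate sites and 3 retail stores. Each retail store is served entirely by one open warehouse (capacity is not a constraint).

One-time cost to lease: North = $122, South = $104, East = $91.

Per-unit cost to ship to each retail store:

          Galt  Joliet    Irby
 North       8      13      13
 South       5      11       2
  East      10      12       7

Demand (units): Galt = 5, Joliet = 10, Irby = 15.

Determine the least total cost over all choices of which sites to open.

Minimum total cost: 269

For any fixed open set, each retail store goes to its cheapest open site; total = fixed + service.
{South}: Galt→South 5·5=25, Joliet→South 11·10=110, Irby→South 2·15=30. Service 165; fixed 104; total 269.
{South, East}: Galt→South 5·5=25, Joliet→South 11·10=110, Irby→South 2·15=30. Service 165; fixed 195; total 360.
{East}: Galt→East 10·5=50, Joliet→East 12·10=120, Irby→East 7·15=105. Service 275; fixed 91; total 366.
{North, South, East}: service 165 + fixed 317 = 482
No other subset beats 269.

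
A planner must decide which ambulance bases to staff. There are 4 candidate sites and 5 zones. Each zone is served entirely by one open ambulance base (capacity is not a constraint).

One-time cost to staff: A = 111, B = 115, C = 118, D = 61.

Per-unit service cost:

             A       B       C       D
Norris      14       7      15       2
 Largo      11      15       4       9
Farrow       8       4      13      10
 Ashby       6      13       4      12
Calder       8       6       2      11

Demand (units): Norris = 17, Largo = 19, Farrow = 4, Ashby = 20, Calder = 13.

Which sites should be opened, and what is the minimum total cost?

For any fixed open set, each zone goes to its cheapest open site; total = fixed + service.
{C, D}: Norris→D 2·17=34, Largo→C 4·19=76, Farrow→D 10·4=40, Ashby→C 4·20=80, Calder→C 2·13=26. Service 256; fixed 179; total 435.
{B, C, D}: service 232 + fixed 294 = 526
{A, C, D}: service 248 + fixed 290 = 538
{A, B, C, D}: service 232 + fixed 405 = 637
(All 15 nonempty subsets were checked; C and D is lowest.)

Open C and D; minimum total cost 435.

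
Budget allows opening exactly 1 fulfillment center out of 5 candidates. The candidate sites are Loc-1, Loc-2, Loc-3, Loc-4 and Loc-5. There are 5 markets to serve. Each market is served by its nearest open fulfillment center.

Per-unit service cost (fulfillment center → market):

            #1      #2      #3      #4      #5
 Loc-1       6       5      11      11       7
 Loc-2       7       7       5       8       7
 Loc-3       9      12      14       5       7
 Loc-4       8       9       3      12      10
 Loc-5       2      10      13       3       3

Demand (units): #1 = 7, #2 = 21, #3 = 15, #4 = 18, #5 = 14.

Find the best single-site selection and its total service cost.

Choose Loc-2 only; total service cost 513.

With exactly 1 open, each market uses its cheapest among the chosen.
{Loc-2}: #1→Loc-2 7·7=49, #2→Loc-2 7·21=147, #3→Loc-2 5·15=75, #4→Loc-2 8·18=144, #5→Loc-2 7·14=98. Service cost 513.
{Loc-5}: service cost 515
{Loc-1}: service cost 608
Among all 5 size-1 choices, {Loc-2} is lowest.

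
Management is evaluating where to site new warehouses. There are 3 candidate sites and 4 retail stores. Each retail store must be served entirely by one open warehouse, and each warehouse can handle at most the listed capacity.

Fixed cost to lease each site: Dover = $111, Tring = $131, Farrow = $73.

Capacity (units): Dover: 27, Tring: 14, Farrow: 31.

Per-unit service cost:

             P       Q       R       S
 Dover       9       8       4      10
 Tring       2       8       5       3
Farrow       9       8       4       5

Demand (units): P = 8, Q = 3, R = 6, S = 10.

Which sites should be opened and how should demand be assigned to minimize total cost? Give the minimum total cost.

Open {Farrow}: P→Farrow 9·8=72, Q→Farrow 8·3=24, R→Farrow 4·6=24, S→Farrow 5·10=50.
Loads: Farrow carries 27/31. Service 170; fixed 73; total 243.
Next best feasible plan costs 318.

Minimum total cost: 243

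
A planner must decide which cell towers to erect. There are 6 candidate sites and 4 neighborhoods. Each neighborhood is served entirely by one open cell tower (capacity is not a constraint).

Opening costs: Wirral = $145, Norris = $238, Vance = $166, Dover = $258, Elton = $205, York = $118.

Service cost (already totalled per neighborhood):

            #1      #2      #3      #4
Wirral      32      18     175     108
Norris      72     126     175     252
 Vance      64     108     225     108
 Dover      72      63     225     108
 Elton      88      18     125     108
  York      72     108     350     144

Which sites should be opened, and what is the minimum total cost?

For any fixed open set, each neighborhood goes to its cheapest open site; total = fixed + service.
{Wirral}: #1→Wirral 32, #2→Wirral 18, #3→Wirral 175, #4→Wirral 108. Service 333; fixed 145; total 478.
{Elton}: service 339 + fixed 205 = 544
{Wirral, York}: service 333 + fixed 263 = 596
{Wirral, Norris, Vance, Dover, Elton, York}: service 283 + fixed 1130 = 1413
No other subset beats 478.

Open Wirral only; minimum total cost 478.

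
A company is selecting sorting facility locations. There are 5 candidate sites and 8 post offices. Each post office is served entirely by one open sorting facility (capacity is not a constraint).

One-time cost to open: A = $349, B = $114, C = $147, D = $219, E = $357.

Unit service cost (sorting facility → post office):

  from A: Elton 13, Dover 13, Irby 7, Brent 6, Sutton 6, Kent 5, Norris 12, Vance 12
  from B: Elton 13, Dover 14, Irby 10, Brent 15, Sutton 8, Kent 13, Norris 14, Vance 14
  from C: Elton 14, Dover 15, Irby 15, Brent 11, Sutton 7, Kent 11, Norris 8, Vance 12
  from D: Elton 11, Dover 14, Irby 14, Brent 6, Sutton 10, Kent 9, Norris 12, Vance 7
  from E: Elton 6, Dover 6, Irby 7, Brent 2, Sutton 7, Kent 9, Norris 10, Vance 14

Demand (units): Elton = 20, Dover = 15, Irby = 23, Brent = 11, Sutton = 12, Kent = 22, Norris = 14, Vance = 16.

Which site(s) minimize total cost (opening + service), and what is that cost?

For any fixed open set, each post office goes to its cheapest open site; total = fixed + service.
{E}: Elton→E 6·20=120, Dover→E 6·15=90, Irby→E 7·23=161, Brent→E 2·11=22, Sutton→E 7·12=84, Kent→E 9·22=198, Norris→E 10·14=140, Vance→E 14·16=224. Service 1039; fixed 357; total 1396.
{C, E}: service 979 + fixed 504 = 1483
{D, E}: service 927 + fixed 576 = 1503
{A, B, C, D, E}: Elton→E 6·20=120, Dover→E 6·15=90, Irby→A 7·23=161, Brent→E 2·11=22, Sutton→A 6·12=72, Kent→A 5·22=110, Norris→C 8·14=112, Vance→D 7·16=112. Service 799; fixed 1186; total 1985.
No other subset beats 1396.

Open E only; minimum total cost 1396.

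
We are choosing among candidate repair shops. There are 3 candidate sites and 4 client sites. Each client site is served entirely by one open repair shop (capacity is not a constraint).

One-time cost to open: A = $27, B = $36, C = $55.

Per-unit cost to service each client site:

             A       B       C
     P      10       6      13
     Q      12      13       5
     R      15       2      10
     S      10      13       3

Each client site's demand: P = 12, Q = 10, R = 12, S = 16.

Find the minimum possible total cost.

Minimum total cost: 285

For any fixed open set, each client site goes to its cheapest open site; total = fixed + service.
{B, C}: P→B 6·12=72, Q→C 5·10=50, R→B 2·12=24, S→C 3·16=48. Service 194; fixed 91; total 285.
{A, B, C}: service 194 + fixed 118 = 312
{A, C}: service 338 + fixed 82 = 420
{A}: service 580 + fixed 27 = 607
(All 7 nonempty subsets were checked; B and C is lowest.)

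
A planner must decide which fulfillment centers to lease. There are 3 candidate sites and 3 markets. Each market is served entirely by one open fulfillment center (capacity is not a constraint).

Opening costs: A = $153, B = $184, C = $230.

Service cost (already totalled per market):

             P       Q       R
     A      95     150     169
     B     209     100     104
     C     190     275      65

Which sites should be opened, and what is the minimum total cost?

Open A only; minimum total cost 567.

For any fixed open set, each market goes to its cheapest open site; total = fixed + service.
{A}: P→A 95, Q→A 150, R→A 169. Service 414; fixed 153; total 567.
{B}: P→B 209, Q→B 100, R→B 104. Service 413; fixed 184; total 597.
{A, B}: service 299 + fixed 337 = 636
{A, B, C}: service 260 + fixed 567 = 827
No other subset beats 567.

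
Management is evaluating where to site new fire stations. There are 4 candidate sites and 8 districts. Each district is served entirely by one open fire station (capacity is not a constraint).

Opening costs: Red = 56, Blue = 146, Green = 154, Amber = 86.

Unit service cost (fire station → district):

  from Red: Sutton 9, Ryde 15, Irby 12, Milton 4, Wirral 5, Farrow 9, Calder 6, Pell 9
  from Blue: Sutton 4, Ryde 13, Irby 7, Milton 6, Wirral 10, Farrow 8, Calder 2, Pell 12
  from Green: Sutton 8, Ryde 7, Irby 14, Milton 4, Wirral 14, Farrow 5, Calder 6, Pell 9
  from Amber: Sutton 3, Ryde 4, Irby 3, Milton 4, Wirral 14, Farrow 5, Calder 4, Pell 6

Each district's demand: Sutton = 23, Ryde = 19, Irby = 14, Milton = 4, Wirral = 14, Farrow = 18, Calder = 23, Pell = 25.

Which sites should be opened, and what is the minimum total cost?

Open Red and Amber; minimum total cost 747.

For any fixed open set, each district goes to its cheapest open site; total = fixed + service.
{Red, Amber}: Sutton→Amber 3·23=69, Ryde→Amber 4·19=76, Irby→Amber 3·14=42, Milton→Red 4·4=16, Wirral→Red 5·14=70, Farrow→Amber 5·18=90, Calder→Amber 4·23=92, Pell→Amber 6·25=150. Service 605; fixed 142; total 747.
{Amber}: Sutton→Amber 3·23=69, Ryde→Amber 4·19=76, Irby→Amber 3·14=42, Milton→Amber 4·4=16, Wirral→Amber 14·14=196, Farrow→Amber 5·18=90, Calder→Amber 4·23=92, Pell→Amber 6·25=150. Service 731; fixed 86; total 817.
{Red, Blue, Amber}: service 559 + fixed 288 = 847
{Red, Blue, Green, Amber}: service 559 + fixed 442 = 1001
No other subset beats 747.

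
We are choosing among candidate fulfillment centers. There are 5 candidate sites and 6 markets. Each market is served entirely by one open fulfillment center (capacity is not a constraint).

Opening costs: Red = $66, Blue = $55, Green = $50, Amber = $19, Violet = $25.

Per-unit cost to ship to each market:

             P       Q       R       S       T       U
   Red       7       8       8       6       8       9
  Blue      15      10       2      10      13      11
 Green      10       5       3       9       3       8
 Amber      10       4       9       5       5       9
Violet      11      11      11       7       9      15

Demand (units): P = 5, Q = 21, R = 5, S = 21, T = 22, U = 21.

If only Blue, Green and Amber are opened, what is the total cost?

Each market is assigned to its cheapest site among the open ones.
{Blue, Green, Amber}: P→Green 10·5=50, Q→Amber 4·21=84, R→Blue 2·5=10, S→Amber 5·21=105, T→Green 3·22=66, U→Green 8·21=168. Service 483; fixed 124; total 607.

Total cost: 607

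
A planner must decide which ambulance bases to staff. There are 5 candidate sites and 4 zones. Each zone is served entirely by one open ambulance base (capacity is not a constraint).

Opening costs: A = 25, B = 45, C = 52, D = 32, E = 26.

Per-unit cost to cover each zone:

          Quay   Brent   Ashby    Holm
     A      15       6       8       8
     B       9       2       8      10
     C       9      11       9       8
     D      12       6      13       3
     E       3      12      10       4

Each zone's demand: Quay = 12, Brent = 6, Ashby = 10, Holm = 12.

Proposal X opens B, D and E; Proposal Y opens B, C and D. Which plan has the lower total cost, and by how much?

Proposal X is cheaper by 98.

Proposal X: {B, D, E}: Quay→E 3·12=36, Brent→B 2·6=12, Ashby→B 8·10=80, Holm→D 3·12=36. Service 164; fixed 103; total 267.
Proposal Y: {B, C, D}: Quay→B 9·12=108, Brent→B 2·6=12, Ashby→B 8·10=80, Holm→D 3·12=36. Service 236; fixed 129; total 365.
Difference: |267 − 365| = 98.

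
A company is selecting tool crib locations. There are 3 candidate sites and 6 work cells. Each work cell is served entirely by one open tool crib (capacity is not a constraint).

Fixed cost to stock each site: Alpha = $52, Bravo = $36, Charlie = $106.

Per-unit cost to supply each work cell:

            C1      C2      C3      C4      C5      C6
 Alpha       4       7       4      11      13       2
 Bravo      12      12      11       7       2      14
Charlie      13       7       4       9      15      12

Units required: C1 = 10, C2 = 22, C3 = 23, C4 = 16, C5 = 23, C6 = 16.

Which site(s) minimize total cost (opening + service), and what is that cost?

For any fixed open set, each work cell goes to its cheapest open site; total = fixed + service.
{Alpha, Bravo}: C1→Alpha 4·10=40, C2→Alpha 7·22=154, C3→Alpha 4·23=92, C4→Bravo 7·16=112, C5→Bravo 2·23=46, C6→Alpha 2·16=32. Service 476; fixed 88; total 564.
{Alpha, Bravo, Charlie}: C1→Alpha 4·10=40, C2→Alpha 7·22=154, C3→Alpha 4·23=92, C4→Bravo 7·16=112, C5→Bravo 2·23=46, C6→Alpha 2·16=32. Service 476; fixed 194; total 670.
{Alpha}: service 793 + fixed 52 = 845
{Bravo}: service 1019 + fixed 36 = 1055
No other subset beats 564.

Open Alpha and Bravo; minimum total cost 564.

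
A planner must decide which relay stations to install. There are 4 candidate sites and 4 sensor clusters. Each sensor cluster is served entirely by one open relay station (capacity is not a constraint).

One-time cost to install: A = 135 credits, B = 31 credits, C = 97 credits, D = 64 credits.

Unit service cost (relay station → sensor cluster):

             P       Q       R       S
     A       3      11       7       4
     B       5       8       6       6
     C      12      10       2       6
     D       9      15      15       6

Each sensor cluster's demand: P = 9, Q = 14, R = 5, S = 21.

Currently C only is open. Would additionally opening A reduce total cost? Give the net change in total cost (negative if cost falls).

Current service cost with {C}: 384.
Adding A: each sensor cluster re-picks its cheapest; new service cost 261, saving 123.
Extra fixed cost: 135. Net change = 135 − 123 = 12.
(Totals: 481 → 493.)

No — net change +12 (cost rises by 12).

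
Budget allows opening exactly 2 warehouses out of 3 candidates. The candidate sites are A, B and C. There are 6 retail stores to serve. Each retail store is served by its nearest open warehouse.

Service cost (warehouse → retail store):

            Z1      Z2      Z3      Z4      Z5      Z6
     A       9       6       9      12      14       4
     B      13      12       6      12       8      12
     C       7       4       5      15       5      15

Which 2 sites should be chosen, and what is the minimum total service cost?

With exactly 2 open, each retail store uses its cheapest among the chosen.
{A, C}: Z1→C 7, Z2→C 4, Z3→C 5, Z4→A 12, Z5→C 5, Z6→A 4. Service cost 37.
{A, B}: service cost 45
{B, C}: service cost 45
Among all 3 size-2 choices, {A, C} is lowest.

Choose A and C; total service cost 37.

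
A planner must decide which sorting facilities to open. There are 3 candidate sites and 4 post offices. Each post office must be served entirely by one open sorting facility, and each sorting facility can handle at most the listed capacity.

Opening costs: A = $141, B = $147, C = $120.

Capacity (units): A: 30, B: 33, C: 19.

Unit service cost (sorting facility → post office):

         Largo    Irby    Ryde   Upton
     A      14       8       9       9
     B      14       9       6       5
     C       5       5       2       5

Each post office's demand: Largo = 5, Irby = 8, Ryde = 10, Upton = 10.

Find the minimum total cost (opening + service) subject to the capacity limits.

Open {B}: Largo→B 14·5=70, Irby→B 9·8=72, Ryde→B 6·10=60, Upton→B 5·10=50.
Loads: B carries 33/33. Service 252; fixed 147; total 399.
Next best feasible plan costs 434.

Minimum total cost: 399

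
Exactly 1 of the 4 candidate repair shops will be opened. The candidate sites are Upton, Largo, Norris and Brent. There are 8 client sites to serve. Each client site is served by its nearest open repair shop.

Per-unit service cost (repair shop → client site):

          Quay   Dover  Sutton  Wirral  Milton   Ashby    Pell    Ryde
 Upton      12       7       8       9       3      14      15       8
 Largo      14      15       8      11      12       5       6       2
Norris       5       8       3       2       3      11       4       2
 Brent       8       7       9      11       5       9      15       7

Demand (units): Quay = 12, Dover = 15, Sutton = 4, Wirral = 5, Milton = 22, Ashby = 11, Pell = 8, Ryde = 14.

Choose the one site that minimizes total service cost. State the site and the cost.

With exactly 1 open, each client site uses its cheapest among the chosen.
{Norris}: Quay→Norris 5·12=60, Dover→Norris 8·15=120, Sutton→Norris 3·4=12, Wirral→Norris 2·5=10, Milton→Norris 3·22=66, Ashby→Norris 11·11=121, Pell→Norris 4·8=32, Ryde→Norris 2·14=28. Service cost 449.
{Brent}: service cost 719
{Upton}: service cost 778
Among all 4 size-1 choices, {Norris} is lowest.

Choose Norris only; total service cost 449.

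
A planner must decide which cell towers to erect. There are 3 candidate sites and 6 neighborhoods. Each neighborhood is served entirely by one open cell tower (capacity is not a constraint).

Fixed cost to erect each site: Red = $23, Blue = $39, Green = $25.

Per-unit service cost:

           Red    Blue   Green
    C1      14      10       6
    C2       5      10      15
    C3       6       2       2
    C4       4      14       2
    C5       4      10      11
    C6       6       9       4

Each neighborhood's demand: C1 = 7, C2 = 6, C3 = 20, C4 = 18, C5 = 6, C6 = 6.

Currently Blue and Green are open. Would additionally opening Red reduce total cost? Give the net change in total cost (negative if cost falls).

Yes — net change −43 (cost falls by 43).

Current service cost with {Blue, Green}: 262.
Adding Red: each neighborhood re-picks its cheapest; new service cost 196, saving 66.
Extra fixed cost: 23. Net change = 23 − 66 = -43.
(Totals: 326 → 283.)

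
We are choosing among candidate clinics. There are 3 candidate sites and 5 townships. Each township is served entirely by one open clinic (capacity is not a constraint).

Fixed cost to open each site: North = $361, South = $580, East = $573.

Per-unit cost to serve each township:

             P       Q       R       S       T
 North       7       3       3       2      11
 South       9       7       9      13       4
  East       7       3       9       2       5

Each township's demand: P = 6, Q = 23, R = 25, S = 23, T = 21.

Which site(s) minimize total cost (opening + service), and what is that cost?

Open North only; minimum total cost 824.

For any fixed open set, each township goes to its cheapest open site; total = fixed + service.
{North}: P→North 7·6=42, Q→North 3·23=69, R→North 3·25=75, S→North 2·23=46, T→North 11·21=231. Service 463; fixed 361; total 824.
{East}: service 487 + fixed 573 = 1060
{North, South}: service 316 + fixed 941 = 1257
{North, South, East}: service 316 + fixed 1514 = 1830
(All 7 nonempty subsets were checked; North only is lowest.)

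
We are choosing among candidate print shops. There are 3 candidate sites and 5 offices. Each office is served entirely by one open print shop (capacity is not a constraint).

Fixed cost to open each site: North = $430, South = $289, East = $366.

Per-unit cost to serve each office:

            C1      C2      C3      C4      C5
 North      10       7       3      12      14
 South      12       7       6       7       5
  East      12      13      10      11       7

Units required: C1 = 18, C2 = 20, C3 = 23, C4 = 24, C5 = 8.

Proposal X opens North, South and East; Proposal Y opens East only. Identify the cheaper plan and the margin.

Proposal Y is cheaper by 290.

Proposal X: {North, South, East}: C1→North 10·18=180, C2→North 7·20=140, C3→North 3·23=69, C4→South 7·24=168, C5→South 5·8=40. Service 597; fixed 1085; total 1682.
Proposal Y: {East}: C1→East 12·18=216, C2→East 13·20=260, C3→East 10·23=230, C4→East 11·24=264, C5→East 7·8=56. Service 1026; fixed 366; total 1392.
Difference: |1682 − 1392| = 290.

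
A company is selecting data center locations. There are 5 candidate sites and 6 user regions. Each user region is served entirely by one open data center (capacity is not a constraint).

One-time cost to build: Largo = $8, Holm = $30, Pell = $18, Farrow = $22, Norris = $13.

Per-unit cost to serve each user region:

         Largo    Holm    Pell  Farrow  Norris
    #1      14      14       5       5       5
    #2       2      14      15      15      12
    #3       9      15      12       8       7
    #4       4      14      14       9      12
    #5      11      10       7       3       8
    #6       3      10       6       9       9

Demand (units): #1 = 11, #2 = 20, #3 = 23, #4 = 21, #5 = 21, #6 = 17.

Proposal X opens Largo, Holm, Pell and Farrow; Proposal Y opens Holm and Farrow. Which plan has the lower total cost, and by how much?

Proposal X is cheaper by 421.

Proposal X: {Largo, Holm, Pell, Farrow}: #1→Pell 5·11=55, #2→Largo 2·20=40, #3→Farrow 8·23=184, #4→Largo 4·21=84, #5→Farrow 3·21=63, #6→Largo 3·17=51. Service 477; fixed 78; total 555.
Proposal Y: {Holm, Farrow}: #1→Farrow 5·11=55, #2→Holm 14·20=280, #3→Farrow 8·23=184, #4→Farrow 9·21=189, #5→Farrow 3·21=63, #6→Farrow 9·17=153. Service 924; fixed 52; total 976.
Difference: |555 − 976| = 421.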